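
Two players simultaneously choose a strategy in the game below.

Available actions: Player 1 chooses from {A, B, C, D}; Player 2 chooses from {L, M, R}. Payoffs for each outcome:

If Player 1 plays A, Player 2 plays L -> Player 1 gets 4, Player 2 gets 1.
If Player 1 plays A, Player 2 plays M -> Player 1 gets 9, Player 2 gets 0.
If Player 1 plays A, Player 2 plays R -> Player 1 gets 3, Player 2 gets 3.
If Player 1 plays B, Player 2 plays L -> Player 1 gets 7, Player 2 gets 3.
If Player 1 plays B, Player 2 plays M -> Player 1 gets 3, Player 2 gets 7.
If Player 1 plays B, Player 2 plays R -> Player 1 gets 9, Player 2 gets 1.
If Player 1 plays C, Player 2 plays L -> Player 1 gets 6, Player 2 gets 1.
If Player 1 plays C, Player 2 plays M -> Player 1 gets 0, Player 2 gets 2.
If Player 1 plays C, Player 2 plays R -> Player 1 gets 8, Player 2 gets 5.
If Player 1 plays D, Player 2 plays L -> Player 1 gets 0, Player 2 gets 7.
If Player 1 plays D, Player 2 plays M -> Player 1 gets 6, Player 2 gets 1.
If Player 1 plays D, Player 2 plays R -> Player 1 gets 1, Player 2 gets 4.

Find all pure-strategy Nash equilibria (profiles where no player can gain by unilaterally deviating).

For each strategy profile, look for a profitable unilateral deviation.
(A, L): Player 1 can switch to B (4 → 7). Not NE.
(A, M): Player 2 can switch to L (0 → 1). Not NE.
(A, R): Player 1 can switch to B (3 → 9). Not NE.
(B, L): Player 2 can switch to M (3 → 7). Not NE.
(B, M): Player 1 can switch to A (3 → 9). Not NE.
(B, R): Player 2 can switch to L (1 → 3). Not NE.
(C, L): Player 1 can switch to B (6 → 7). Not NE.
(C, M): Player 1 can switch to A (0 → 9). Not NE.
(C, R): Player 1 can switch to B (8 → 9). Not NE.
(D, L): Player 1 can switch to A (0 → 4). Not NE.
(D, M): Player 1 can switch to A (6 → 9). Not NE.
(D, R): Player 1 can switch to A (1 → 3). Not NE.

There is no pure-strategy Nash equilibrium.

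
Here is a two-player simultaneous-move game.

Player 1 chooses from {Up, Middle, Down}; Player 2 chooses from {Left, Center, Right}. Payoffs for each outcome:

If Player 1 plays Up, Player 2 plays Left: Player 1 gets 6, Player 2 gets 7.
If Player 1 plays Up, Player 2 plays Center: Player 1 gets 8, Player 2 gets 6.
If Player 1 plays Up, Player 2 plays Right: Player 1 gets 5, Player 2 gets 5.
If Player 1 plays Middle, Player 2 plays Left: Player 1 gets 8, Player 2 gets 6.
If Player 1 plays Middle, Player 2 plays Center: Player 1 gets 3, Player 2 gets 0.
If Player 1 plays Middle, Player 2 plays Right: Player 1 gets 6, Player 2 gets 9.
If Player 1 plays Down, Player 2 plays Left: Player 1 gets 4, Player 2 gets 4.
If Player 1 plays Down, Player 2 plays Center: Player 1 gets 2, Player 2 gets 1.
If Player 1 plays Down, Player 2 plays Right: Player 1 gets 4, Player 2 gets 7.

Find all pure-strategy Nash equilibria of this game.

(Middle, Right)

Player 1 against Left: payoffs 6, 8, 4 → best response Middle.
Player 1 against Center: payoffs 8, 3, 2 → best response Up.
Player 1 against Right: payoffs 5, 6, 4 → best response Middle.
Player 2 against Up: payoffs 7, 6, 5 → best response Left.
Player 2 against Middle: payoffs 6, 0, 9 → best response Right.
Player 2 against Down: payoffs 4, 1, 7 → best response Right.
Mutual best responses: (Middle, Right).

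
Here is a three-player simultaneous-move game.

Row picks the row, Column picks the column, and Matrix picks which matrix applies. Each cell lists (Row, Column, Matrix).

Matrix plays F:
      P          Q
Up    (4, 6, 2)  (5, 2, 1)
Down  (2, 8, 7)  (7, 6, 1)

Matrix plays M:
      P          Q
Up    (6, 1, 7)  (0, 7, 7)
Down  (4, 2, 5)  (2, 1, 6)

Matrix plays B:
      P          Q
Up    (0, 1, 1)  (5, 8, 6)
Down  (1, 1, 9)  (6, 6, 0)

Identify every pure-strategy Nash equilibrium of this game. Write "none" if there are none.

This game has no pure Nash equilibrium.

Row against (P, F): payoffs 4, 2 → best response Up.
Row against (P, M): payoffs 6, 4 → best response Up.
Row against (P, B): payoffs 0, 1 → best response Down.
Row against (Q, F): payoffs 5, 7 → best response Down.
Row against (Q, M): payoffs 0, 2 → best response Down.
Row against (Q, B): payoffs 5, 6 → best response Down.
Column against (Up, F): payoffs 6, 2 → best response P.
Column against (Up, M): payoffs 1, 7 → best response Q.
Column against (Up, B): payoffs 1, 8 → best response Q.
Column against (Down, F): payoffs 8, 6 → best response P.
Column against (Down, M): payoffs 2, 1 → best response P.
Column against (Down, B): payoffs 1, 6 → best response Q.
Matrix against (Up, P): payoffs 2, 7, 1 → best response M.
Matrix against (Up, Q): payoffs 1, 7, 6 → best response M.
Matrix against (Down, P): payoffs 7, 5, 9 → best response B.
Matrix against (Down, Q): payoffs 1, 6, 0 → best response M.
No profile is a mutual best response for all players.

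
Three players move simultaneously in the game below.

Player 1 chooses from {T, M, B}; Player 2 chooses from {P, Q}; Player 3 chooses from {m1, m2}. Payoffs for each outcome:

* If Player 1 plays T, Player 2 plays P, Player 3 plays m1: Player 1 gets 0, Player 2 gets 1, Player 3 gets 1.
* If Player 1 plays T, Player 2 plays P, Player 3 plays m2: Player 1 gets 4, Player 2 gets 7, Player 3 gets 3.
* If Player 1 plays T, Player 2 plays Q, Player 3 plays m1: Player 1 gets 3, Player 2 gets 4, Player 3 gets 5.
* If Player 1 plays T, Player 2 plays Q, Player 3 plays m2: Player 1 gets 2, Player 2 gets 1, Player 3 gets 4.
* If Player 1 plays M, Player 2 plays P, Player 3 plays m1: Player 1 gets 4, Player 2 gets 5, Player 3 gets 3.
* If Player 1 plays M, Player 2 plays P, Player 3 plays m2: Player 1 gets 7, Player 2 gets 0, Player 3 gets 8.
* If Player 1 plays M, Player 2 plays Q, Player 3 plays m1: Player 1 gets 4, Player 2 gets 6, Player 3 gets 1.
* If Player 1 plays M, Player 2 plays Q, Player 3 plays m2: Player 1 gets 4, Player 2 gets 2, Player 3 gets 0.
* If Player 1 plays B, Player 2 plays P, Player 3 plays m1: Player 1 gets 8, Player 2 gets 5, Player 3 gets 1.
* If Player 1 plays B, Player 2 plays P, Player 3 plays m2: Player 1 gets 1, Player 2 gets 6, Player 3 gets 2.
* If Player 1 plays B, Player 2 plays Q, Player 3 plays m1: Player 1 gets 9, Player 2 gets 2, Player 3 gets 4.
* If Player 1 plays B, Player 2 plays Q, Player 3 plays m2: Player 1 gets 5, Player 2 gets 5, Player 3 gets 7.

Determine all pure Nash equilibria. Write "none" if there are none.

none

Player 1 against (P, m1): payoffs 0, 4, 8 → best response B.
Player 1 against (P, m2): payoffs 4, 7, 1 → best response M.
Player 1 against (Q, m1): payoffs 3, 4, 9 → best response B.
Player 1 against (Q, m2): payoffs 2, 4, 5 → best response B.
Player 2 against (T, m1): payoffs 1, 4 → best response Q.
Player 2 against (T, m2): payoffs 7, 1 → best response P.
Player 2 against (M, m1): payoffs 5, 6 → best response Q.
Player 2 against (M, m2): payoffs 0, 2 → best response Q.
Player 2 against (B, m1): payoffs 5, 2 → best response P.
Player 2 against (B, m2): payoffs 6, 5 → best response P.
Player 3 against (T, P): payoffs 1, 3 → best response m2.
Player 3 against (T, Q): payoffs 5, 4 → best response m1.
Player 3 against (M, P): payoffs 3, 8 → best response m2.
Player 3 against (M, Q): payoffs 1, 0 → best response m1.
Player 3 against (B, P): payoffs 1, 2 → best response m2.
Player 3 against (B, Q): payoffs 4, 7 → best response m2.
No profile is a mutual best response for all players.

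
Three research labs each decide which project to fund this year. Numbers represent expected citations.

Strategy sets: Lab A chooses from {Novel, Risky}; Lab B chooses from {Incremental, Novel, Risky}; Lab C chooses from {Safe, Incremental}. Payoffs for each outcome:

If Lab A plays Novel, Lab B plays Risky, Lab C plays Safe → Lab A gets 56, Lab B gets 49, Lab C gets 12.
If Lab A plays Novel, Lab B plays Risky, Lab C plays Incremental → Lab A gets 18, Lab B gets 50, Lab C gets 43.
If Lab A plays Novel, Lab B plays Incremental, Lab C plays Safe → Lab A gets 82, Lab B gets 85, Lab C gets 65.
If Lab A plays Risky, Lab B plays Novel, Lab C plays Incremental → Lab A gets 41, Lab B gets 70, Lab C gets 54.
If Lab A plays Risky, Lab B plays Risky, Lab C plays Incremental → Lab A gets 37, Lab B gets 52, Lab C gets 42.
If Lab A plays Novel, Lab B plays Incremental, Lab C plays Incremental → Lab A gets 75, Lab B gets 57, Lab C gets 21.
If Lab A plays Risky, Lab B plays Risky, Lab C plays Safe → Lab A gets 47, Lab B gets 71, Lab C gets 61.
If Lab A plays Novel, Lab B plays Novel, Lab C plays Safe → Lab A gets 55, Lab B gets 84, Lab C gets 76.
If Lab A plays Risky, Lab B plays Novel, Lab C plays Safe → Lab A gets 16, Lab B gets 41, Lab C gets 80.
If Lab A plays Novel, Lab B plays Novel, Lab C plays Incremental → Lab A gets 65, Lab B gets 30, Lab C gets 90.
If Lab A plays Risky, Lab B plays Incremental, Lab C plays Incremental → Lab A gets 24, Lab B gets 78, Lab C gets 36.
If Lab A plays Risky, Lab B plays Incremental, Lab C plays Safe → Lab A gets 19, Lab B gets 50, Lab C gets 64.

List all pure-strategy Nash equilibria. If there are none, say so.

(Novel, Incremental, Safe)

Lab A against (Incremental, Safe): payoffs 82, 19 → best response Novel.
Lab A against (Incremental, Incremental): payoffs 75, 24 → best response Novel.
Lab A against (Novel, Safe): payoffs 55, 16 → best response Novel.
Lab A against (Novel, Incremental): payoffs 65, 41 → best response Novel.
Lab A against (Risky, Safe): payoffs 56, 47 → best response Novel.
Lab A against (Risky, Incremental): payoffs 18, 37 → best response Risky.
Lab B against (Novel, Safe): payoffs 85, 84, 49 → best response Incremental.
Lab B against (Novel, Incremental): payoffs 57, 30, 50 → best response Incremental.
Lab B against (Risky, Safe): payoffs 50, 41, 71 → best response Risky.
Lab B against (Risky, Incremental): payoffs 78, 70, 52 → best response Incremental.
Lab C against (Novel, Incremental): payoffs 65, 21 → best response Safe.
Lab C against (Novel, Novel): payoffs 76, 90 → best response Incremental.
Lab C against (Novel, Risky): payoffs 12, 43 → best response Incremental.
Lab C against (Risky, Incremental): payoffs 64, 36 → best response Safe.
Lab C against (Risky, Novel): payoffs 80, 54 → best response Safe.
Lab C against (Risky, Risky): payoffs 61, 42 → best response Safe.
Mutual best responses: (Novel, Incremental, Safe).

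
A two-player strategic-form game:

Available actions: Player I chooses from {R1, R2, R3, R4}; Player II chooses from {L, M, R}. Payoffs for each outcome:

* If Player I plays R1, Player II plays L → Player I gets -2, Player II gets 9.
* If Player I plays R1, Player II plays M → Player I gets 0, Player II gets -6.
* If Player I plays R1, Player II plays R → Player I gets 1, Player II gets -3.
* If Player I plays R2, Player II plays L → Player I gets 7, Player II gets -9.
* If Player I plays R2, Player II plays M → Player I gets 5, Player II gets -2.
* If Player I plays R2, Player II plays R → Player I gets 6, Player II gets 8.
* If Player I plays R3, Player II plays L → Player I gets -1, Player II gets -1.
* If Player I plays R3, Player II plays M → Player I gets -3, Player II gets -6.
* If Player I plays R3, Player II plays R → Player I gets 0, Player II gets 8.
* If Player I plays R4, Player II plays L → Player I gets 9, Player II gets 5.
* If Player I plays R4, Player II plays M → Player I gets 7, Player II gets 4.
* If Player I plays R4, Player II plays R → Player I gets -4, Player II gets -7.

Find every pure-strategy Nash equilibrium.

For each player, find the best response to each opponent profile; mutual best responses are the pure NE.
Player I against L: payoffs -2, 7, -1, 9 → best response R4.
Player I against M: payoffs 0, 5, -3, 7 → best response R4.
Player I against R: payoffs 1, 6, 0, -4 → best response R2.
Player II against R1: payoffs 9, -6, -3 → best response L.
Player II against R2: payoffs -9, -2, 8 → best response R.
Player II against R3: payoffs -1, -6, 8 → best response R.
Player II against R4: payoffs 5, 4, -7 → best response L.
Mutual best responses: (R2, R); (R4, L).

Pure-strategy Nash equilibria: (R2, R), (R4, L)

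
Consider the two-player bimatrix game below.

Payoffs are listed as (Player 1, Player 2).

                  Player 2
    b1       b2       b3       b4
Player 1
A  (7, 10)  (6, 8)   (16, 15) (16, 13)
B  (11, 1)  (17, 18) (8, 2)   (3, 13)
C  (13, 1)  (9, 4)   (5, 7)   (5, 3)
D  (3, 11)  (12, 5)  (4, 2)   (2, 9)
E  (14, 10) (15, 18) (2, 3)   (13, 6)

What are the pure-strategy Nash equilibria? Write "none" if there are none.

Pure-strategy Nash equilibria: (A, b3) and (B, b2)

Check each profile: it is a Nash equilibrium iff no player can strictly gain by switching unilaterally.
(A, b1): Player 1 can switch to B (7 → 11). Not NE.
(A, b2): Player 1 can switch to B (6 → 17). Not NE.
(A, b3): Player 1 gets 16, best alternative 8; Player 2 gets 15, best alternative 13. No profitable deviation — NE.
(A, b4): Player 2 can switch to b3 (13 → 15). Not NE.
(B, b1): Player 1 can switch to C (11 → 13). Not NE.
(B, b2): Player 1 gets 17, best alternative 15; Player 2 gets 18, best alternative 13. No profitable deviation — NE.
(B, b3): Player 1 can switch to A (8 → 16). Not NE.
(B, b4): Player 1 can switch to A (3 → 16). Not NE.
(C, b1): Player 1 can switch to E (13 → 14). Not NE.
(C, b2): Player 1 can switch to B (9 → 17). Not NE.
(The remaining 10 profiles each have a profitable deviation by the same check.)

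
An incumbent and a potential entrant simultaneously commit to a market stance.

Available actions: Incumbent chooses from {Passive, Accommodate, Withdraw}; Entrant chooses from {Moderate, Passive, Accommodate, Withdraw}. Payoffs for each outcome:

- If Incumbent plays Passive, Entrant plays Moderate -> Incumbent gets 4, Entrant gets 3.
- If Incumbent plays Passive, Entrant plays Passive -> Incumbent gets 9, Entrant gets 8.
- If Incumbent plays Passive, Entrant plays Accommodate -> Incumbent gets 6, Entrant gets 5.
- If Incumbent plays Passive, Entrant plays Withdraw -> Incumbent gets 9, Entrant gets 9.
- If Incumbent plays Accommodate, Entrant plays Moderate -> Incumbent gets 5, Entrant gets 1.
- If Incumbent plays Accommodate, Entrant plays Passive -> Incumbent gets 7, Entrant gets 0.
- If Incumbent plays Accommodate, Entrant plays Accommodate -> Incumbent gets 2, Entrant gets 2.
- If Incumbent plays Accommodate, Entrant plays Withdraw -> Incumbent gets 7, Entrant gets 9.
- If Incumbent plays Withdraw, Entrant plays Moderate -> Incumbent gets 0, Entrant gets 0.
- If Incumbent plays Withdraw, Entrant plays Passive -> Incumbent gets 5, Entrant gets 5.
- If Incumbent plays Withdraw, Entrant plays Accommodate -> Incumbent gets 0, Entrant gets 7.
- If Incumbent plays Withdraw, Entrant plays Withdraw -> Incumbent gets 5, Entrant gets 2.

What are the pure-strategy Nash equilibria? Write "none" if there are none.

(Passive, Withdraw)

(Passive, Moderate): Incumbent can switch to Accommodate (4 → 5). Not NE.
(Passive, Passive): Entrant can switch to Withdraw (8 → 9). Not NE.
(Passive, Accommodate): Entrant can switch to Passive (5 → 8). Not NE.
(Passive, Withdraw): Incumbent gets 9, best alternative 7; Entrant gets 9, best alternative 8. No profitable deviation — NE.
(Accommodate, Moderate): Entrant can switch to Accommodate (1 → 2). Not NE.
(Accommodate, Passive): Incumbent can switch to Passive (7 → 9). Not NE.
(Accommodate, Accommodate): Incumbent can switch to Passive (2 → 6). Not NE.
(Accommodate, Withdraw): Incumbent can switch to Passive (7 → 9). Not NE.
(Withdraw, Moderate): Incumbent can switch to Passive (0 → 4). Not NE.
(Withdraw, Passive): Incumbent can switch to Passive (5 → 9). Not NE.
(Withdraw, Accommodate): Incumbent can switch to Passive (0 → 6). Not NE.
(Withdraw, Withdraw): Incumbent can switch to Passive (5 → 9). Not NE.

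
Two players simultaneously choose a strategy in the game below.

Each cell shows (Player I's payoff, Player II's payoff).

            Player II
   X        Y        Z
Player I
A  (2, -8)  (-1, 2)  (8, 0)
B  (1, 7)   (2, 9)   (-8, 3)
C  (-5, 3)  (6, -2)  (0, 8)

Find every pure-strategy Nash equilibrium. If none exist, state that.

Player I against X: payoffs 2, 1, -5 → best response A.
Player I against Y: payoffs -1, 2, 6 → best response C.
Player I against Z: payoffs 8, -8, 0 → best response A.
Player II against A: payoffs -8, 2, 0 → best response Y.
Player II against B: payoffs 7, 9, 3 → best response Y.
Player II against C: payoffs 3, -2, 8 → best response Z.
No profile is a mutual best response for all players.

There is no pure-strategy Nash equilibrium.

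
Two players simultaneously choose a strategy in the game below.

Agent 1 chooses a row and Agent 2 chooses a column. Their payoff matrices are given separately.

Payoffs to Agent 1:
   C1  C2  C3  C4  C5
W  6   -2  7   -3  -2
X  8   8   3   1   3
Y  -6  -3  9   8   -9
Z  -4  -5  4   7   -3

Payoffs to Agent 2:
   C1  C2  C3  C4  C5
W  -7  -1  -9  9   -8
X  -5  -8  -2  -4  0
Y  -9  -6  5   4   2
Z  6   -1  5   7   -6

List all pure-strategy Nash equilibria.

(X, C5); (Y, C3)

For each strategy profile, look for a profitable unilateral deviation.
(W, C1): Agent 1 can switch to X (6 → 8). Not NE.
(W, C2): Agent 1 can switch to X (-2 → 8). Not NE.
(W, C3): Agent 1 can switch to Y (7 → 9). Not NE.
(W, C4): Agent 1 can switch to X (-3 → 1). Not NE.
(W, C5): Agent 1 can switch to X (-2 → 3). Not NE.
(X, C1): Agent 2 can switch to C3 (-5 → -2). Not NE.
(X, C2): Agent 2 can switch to C1 (-8 → -5). Not NE.
(X, C3): Agent 1 can switch to W (3 → 7). Not NE.
(X, C4): Agent 1 can switch to Y (1 → 8). Not NE.
(X, C5): Agent 1 gets 3, best alternative -2; Agent 2 gets 0, best alternative -2. No profitable deviation — NE.
(Y, C1): Agent 1 can switch to W (-6 → 6). Not NE.
(Y, C2): Agent 1 can switch to W (-3 → -2). Not NE.
(Y, C3): Agent 1 gets 9, best alternative 7; Agent 2 gets 5, best alternative 4. No profitable deviation — NE.
(Y, C4): Agent 2 can switch to C3 (4 → 5). Not NE.
(The remaining 6 profiles each have a profitable deviation by the same check.)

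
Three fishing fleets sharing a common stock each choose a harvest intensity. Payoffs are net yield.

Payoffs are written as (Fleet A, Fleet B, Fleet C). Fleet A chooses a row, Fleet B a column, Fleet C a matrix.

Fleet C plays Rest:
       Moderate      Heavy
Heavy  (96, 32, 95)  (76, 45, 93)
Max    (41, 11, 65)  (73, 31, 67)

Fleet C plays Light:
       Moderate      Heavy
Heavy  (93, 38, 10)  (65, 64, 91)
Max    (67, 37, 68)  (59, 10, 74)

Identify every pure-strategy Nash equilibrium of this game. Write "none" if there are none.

(Heavy, Heavy, Rest)

Fleet A against (Moderate, Rest): payoffs 96, 41 → best response Heavy.
Fleet A against (Moderate, Light): payoffs 93, 67 → best response Heavy.
Fleet A against (Heavy, Rest): payoffs 76, 73 → best response Heavy.
Fleet A against (Heavy, Light): payoffs 65, 59 → best response Heavy.
Fleet B against (Heavy, Rest): payoffs 32, 45 → best response Heavy.
Fleet B against (Heavy, Light): payoffs 38, 64 → best response Heavy.
Fleet B against (Max, Rest): payoffs 11, 31 → best response Heavy.
Fleet B against (Max, Light): payoffs 37, 10 → best response Moderate.
Fleet C against (Heavy, Moderate): payoffs 95, 10 → best response Rest.
Fleet C against (Heavy, Heavy): payoffs 93, 91 → best response Rest.
Fleet C against (Max, Moderate): payoffs 65, 68 → best response Light.
Fleet C against (Max, Heavy): payoffs 67, 74 → best response Light.
Mutual best responses: (Heavy, Heavy, Rest).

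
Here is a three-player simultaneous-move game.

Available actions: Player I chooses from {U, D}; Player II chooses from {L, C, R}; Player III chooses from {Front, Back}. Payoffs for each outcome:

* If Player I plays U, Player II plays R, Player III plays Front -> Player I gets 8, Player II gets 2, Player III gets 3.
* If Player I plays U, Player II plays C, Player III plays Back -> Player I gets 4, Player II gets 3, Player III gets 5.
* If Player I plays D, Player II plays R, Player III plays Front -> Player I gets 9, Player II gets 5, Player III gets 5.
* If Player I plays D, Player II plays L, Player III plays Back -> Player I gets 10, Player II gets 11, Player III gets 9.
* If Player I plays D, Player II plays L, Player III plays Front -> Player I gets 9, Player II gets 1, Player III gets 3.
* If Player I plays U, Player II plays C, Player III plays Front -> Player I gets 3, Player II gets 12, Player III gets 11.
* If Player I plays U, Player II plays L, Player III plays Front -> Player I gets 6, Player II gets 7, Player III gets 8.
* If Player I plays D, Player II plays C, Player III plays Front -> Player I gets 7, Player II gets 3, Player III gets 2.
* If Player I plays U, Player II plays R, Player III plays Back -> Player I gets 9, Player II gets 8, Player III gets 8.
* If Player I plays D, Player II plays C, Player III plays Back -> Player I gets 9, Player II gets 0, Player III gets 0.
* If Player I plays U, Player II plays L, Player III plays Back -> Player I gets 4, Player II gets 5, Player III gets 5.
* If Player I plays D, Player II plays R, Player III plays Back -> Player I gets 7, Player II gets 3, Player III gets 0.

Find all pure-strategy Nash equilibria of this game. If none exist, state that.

For each strategy profile, look for a profitable unilateral deviation.
(U, L, Front): Player I can switch to D (6 → 9). Not NE.
(U, L, Back): Player I can switch to D (4 → 10). Not NE.
(U, C, Front): Player I can switch to D (3 → 7). Not NE.
(U, C, Back): Player I can switch to D (4 → 9). Not NE.
(U, R, Front): Player I can switch to D (8 → 9). Not NE.
(U, R, Back): Player I gets 9, best alternative 7; Player II gets 8, best alternative 5; Player III gets 8, best alternative 3. No profitable deviation — NE.
(D, L, Front): Player II can switch to C (1 → 3). Not NE.
(D, L, Back): Player I gets 10, best alternative 4; Player II gets 11, best alternative 3; Player III gets 9, best alternative 3. No profitable deviation — NE.
(D, C, Front): Player II can switch to R (3 → 5). Not NE.
(D, C, Back): Player II can switch to L (0 → 11). Not NE.
(D, R, Front): Player I gets 9, best alternative 8; Player II gets 5, best alternative 3; Player III gets 5, best alternative 0. No profitable deviation — NE.
(The remaining 1 profile has a profitable deviation by the same check.)

The pure Nash equilibria are (U, R, Back); (D, L, Back); (D, R, Front).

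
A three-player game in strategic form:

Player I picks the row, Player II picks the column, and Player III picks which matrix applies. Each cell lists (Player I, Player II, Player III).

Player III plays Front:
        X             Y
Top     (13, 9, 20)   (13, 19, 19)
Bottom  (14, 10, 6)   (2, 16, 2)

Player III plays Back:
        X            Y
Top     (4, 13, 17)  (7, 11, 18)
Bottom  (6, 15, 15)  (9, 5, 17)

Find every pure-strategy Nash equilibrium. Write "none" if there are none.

Pure-strategy Nash equilibria: (Top, Y, Front); (Bottom, X, Back)

Player I against (X, Front): payoffs 13, 14 → best response Bottom.
Player I against (X, Back): payoffs 4, 6 → best response Bottom.
Player I against (Y, Front): payoffs 13, 2 → best response Top.
Player I against (Y, Back): payoffs 7, 9 → best response Bottom.
Player II against (Top, Front): payoffs 9, 19 → best response Y.
Player II against (Top, Back): payoffs 13, 11 → best response X.
Player II against (Bottom, Front): payoffs 10, 16 → best response Y.
Player II against (Bottom, Back): payoffs 15, 5 → best response X.
Player III against (Top, X): payoffs 20, 17 → best response Front.
Player III against (Top, Y): payoffs 19, 18 → best response Front.
Player III against (Bottom, X): payoffs 6, 15 → best response Back.
Player III against (Bottom, Y): payoffs 2, 17 → best response Back.
Mutual best responses: (Top, Y, Front); (Bottom, X, Back).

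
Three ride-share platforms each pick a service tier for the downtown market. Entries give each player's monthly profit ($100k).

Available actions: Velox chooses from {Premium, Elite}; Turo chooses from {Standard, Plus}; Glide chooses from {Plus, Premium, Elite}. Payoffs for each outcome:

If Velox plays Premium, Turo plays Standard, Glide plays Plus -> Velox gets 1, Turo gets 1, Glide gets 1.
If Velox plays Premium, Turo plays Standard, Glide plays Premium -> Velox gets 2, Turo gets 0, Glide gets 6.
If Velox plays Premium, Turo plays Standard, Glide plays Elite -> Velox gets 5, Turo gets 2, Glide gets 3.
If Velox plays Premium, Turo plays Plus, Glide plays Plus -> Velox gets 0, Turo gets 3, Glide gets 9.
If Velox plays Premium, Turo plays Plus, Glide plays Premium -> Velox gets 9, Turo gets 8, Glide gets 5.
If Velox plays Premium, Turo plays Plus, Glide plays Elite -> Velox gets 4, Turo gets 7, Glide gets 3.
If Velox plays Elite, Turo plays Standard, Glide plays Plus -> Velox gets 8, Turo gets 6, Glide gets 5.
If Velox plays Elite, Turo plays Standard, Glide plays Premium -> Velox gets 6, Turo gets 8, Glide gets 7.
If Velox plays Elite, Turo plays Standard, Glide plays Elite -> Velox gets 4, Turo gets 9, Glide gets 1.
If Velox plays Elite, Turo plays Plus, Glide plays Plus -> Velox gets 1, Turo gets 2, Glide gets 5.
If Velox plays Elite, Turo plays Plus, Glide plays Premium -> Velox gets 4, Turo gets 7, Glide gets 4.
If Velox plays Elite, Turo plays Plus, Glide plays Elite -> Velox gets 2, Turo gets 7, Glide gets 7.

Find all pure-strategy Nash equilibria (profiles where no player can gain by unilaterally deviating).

Check each profile: it is a Nash equilibrium iff no player can strictly gain by switching unilaterally.
(Premium, Standard, Plus): Velox can switch to Elite (1 → 8). Not NE.
(Premium, Standard, Premium): Velox can switch to Elite (2 → 6). Not NE.
(Premium, Standard, Elite): Turo can switch to Plus (2 → 7). Not NE.
(Premium, Plus, Plus): Velox can switch to Elite (0 → 1). Not NE.
(Premium, Plus, Premium): Glide can switch to Plus (5 → 9). Not NE.
(Premium, Plus, Elite): Glide can switch to Plus (3 → 9). Not NE.
(Elite, Standard, Plus): Glide can switch to Premium (5 → 7). Not NE.
(Elite, Standard, Premium): Velox gets 6, best alternative 2; Turo gets 8, best alternative 7; Glide gets 7, best alternative 5. No profitable deviation — NE.
(Elite, Standard, Elite): Velox can switch to Premium (4 → 5). Not NE.
(Elite, Plus, Plus): Turo can switch to Standard (2 → 6). Not NE.
(Elite, Plus, Premium): Velox can switch to Premium (4 → 9). Not NE.
(Elite, Plus, Elite): Velox can switch to Premium (2 → 4). Not NE.

The unique pure-strategy Nash equilibrium is (Elite, Standard, Premium).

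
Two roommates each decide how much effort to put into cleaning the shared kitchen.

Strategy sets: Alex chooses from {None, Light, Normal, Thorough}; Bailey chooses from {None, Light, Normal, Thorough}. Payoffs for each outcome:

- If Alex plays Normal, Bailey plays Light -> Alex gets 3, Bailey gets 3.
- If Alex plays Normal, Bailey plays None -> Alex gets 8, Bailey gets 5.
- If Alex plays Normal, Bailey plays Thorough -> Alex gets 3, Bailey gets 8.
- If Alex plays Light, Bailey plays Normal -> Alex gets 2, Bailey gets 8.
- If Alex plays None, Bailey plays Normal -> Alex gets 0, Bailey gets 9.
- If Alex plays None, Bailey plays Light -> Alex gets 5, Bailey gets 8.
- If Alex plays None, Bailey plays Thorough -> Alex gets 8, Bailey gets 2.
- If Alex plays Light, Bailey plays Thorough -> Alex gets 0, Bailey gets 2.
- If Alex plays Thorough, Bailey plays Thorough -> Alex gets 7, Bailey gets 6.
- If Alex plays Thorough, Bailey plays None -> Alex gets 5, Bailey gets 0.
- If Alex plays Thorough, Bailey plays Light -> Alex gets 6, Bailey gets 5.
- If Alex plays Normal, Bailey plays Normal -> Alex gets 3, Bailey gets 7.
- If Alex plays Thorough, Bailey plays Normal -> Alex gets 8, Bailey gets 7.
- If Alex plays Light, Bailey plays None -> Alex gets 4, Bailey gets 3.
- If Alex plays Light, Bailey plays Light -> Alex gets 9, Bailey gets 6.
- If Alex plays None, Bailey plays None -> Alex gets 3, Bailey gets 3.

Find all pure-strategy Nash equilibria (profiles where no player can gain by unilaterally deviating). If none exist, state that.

Alex against None: payoffs 3, 4, 8, 5 → best response Normal.
Alex against Light: payoffs 5, 9, 3, 6 → best response Light.
Alex against Normal: payoffs 0, 2, 3, 8 → best response Thorough.
Alex against Thorough: payoffs 8, 0, 3, 7 → best response None.
Bailey against None: payoffs 3, 8, 9, 2 → best response Normal.
Bailey against Light: payoffs 3, 6, 8, 2 → best response Normal.
Bailey against Normal: payoffs 5, 3, 7, 8 → best response Thorough.
Bailey against Thorough: payoffs 0, 5, 7, 6 → best response Normal.
Mutual best responses: (Thorough, Normal).

The unique pure-strategy Nash equilibrium is (Thorough, Normal).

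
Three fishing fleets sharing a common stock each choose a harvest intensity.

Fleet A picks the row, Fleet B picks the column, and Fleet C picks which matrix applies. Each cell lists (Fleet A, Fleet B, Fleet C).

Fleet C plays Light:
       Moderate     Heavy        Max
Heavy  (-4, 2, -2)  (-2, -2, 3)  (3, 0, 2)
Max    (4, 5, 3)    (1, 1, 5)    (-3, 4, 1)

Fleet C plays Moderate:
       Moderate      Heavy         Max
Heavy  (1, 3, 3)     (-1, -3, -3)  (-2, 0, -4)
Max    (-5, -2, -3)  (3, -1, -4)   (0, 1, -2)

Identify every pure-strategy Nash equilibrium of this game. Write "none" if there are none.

Check each profile: it is a Nash equilibrium iff no player can strictly gain by switching unilaterally.
(Heavy, Moderate, Light): Fleet A can switch to Max (-4 → 4). Not NE.
(Heavy, Moderate, Moderate): Fleet A gets 1, best alternative -5; Fleet B gets 3, best alternative 0; Fleet C gets 3, best alternative -2. No profitable deviation — NE.
(Heavy, Heavy, Light): Fleet A can switch to Max (-2 → 1). Not NE.
(Heavy, Heavy, Moderate): Fleet A can switch to Max (-1 → 3). Not NE.
(Heavy, Max, Light): Fleet B can switch to Moderate (0 → 2). Not NE.
(Heavy, Max, Moderate): Fleet A can switch to Max (-2 → 0). Not NE.
(Max, Moderate, Light): Fleet A gets 4, best alternative -4; Fleet B gets 5, best alternative 4; Fleet C gets 3, best alternative -3. No profitable deviation — NE.
(Max, Moderate, Moderate): Fleet A can switch to Heavy (-5 → 1). Not NE.
(The remaining 4 profiles each have a profitable deviation by the same check.)

(Heavy, Moderate, Moderate) and (Max, Moderate, Light)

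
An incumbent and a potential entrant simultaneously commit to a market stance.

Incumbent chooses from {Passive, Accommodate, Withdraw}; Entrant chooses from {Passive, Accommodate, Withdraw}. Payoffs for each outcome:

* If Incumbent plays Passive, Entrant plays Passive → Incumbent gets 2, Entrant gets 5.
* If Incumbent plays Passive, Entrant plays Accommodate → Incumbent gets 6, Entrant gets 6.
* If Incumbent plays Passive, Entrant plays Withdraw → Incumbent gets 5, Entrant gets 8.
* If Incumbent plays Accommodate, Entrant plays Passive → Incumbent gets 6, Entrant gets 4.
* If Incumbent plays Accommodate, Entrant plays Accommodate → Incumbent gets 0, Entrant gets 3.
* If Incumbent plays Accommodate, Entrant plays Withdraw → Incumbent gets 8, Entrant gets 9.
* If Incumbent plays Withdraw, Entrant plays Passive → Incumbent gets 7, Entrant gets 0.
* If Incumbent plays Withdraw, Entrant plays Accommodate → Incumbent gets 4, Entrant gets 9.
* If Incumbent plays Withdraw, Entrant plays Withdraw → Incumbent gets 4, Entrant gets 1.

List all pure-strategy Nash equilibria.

Incumbent against Passive: payoffs 2, 6, 7 → best response Withdraw.
Incumbent against Accommodate: payoffs 6, 0, 4 → best response Passive.
Incumbent against Withdraw: payoffs 5, 8, 4 → best response Accommodate.
Entrant against Passive: payoffs 5, 6, 8 → best response Withdraw.
Entrant against Accommodate: payoffs 4, 3, 9 → best response Withdraw.
Entrant against Withdraw: payoffs 0, 9, 1 → best response Accommodate.
Mutual best responses: (Accommodate, Withdraw).

The unique pure-strategy Nash equilibrium is (Accommodate, Withdraw).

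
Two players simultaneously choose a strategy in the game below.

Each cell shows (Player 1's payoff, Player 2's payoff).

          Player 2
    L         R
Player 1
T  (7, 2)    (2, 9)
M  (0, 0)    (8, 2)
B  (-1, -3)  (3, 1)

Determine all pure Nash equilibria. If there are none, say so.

Pure NE: (M, R)

Player 1 against L: payoffs 7, 0, -1 → best response T.
Player 1 against R: payoffs 2, 8, 3 → best response M.
Player 2 against T: payoffs 2, 9 → best response R.
Player 2 against M: payoffs 0, 2 → best response R.
Player 2 against B: payoffs -3, 1 → best response R.
Mutual best responses: (M, R).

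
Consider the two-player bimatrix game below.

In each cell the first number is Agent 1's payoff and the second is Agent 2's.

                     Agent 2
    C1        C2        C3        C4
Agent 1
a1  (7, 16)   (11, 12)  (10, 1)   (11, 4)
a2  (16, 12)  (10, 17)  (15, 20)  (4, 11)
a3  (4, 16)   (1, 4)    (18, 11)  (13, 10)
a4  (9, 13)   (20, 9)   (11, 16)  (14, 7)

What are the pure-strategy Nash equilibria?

Agent 1 against C1: payoffs 7, 16, 4, 9 → best response a2.
Agent 1 against C2: payoffs 11, 10, 1, 20 → best response a4.
Agent 1 against C3: payoffs 10, 15, 18, 11 → best response a3.
Agent 1 against C4: payoffs 11, 4, 13, 14 → best response a4.
Agent 2 against a1: payoffs 16, 12, 1, 4 → best response C1.
Agent 2 against a2: payoffs 12, 17, 20, 11 → best response C3.
Agent 2 against a3: payoffs 16, 4, 11, 10 → best response C1.
Agent 2 against a4: payoffs 13, 9, 16, 7 → best response C3.
No profile is a mutual best response for all players.

none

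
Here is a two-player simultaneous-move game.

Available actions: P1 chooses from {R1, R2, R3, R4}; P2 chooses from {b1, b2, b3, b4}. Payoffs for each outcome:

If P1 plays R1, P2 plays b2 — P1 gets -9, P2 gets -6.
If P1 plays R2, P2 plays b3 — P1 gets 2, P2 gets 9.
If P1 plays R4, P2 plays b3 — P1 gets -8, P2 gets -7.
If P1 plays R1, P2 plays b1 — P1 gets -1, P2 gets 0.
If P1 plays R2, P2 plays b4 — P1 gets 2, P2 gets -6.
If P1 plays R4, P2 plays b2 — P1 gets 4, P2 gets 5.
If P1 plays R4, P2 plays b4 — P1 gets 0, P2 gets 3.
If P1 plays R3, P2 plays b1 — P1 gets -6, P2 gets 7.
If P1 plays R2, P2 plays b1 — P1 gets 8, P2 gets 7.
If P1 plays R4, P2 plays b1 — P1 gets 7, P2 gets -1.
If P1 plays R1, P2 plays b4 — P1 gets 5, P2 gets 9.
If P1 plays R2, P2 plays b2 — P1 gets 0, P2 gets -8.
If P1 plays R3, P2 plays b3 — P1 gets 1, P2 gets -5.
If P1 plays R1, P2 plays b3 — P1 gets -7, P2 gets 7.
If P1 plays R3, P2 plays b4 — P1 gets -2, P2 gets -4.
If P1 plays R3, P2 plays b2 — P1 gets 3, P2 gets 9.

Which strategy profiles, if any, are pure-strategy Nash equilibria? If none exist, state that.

The pure Nash equilibria are (R1, b4), (R2, b3), (R4, b2).

(R1, b1): P1 can switch to R2 (-1 → 8). Not NE.
(R1, b2): P1 can switch to R2 (-9 → 0). Not NE.
(R1, b3): P1 can switch to R2 (-7 → 2). Not NE.
(R1, b4): P1 gets 5, best alternative 2; P2 gets 9, best alternative 7. No profitable deviation — NE.
(R2, b1): P2 can switch to b3 (7 → 9). Not NE.
(R2, b2): P1 can switch to R3 (0 → 3). Not NE.
(R2, b3): P1 gets 2, best alternative 1; P2 gets 9, best alternative 7. No profitable deviation — NE.
(R2, b4): P1 can switch to R1 (2 → 5). Not NE.
(R3, b1): P1 can switch to R1 (-6 → -1). Not NE.
(R3, b2): P1 can switch to R4 (3 → 4). Not NE.
(R3, b3): P1 can switch to R2 (1 → 2). Not NE.
(R3, b4): P1 can switch to R1 (-2 → 5). Not NE.
(R4, b1): P1 can switch to R2 (7 → 8). Not NE.
(R4, b2): P1 gets 4, best alternative 3; P2 gets 5, best alternative 3. No profitable deviation — NE.
(R4, b3): P1 can switch to R1 (-8 → -7). Not NE.
(The remaining 1 profile has a profitable deviation by the same check.)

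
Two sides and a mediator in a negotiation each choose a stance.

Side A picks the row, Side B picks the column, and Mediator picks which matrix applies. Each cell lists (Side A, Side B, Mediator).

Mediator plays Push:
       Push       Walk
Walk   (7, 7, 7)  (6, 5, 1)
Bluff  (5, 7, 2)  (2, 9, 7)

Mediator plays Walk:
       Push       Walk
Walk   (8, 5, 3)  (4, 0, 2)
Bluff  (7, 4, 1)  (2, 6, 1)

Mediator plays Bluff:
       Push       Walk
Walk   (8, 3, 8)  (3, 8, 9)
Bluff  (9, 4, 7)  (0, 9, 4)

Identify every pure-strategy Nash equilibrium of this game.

(Walk, Push, Push): Mediator can switch to Bluff (7 → 8). Not NE.
(Walk, Push, Walk): Mediator can switch to Push (3 → 7). Not NE.
(Walk, Push, Bluff): Side A can switch to Bluff (8 → 9). Not NE.
(Walk, Walk, Push): Side B can switch to Push (5 → 7). Not NE.
(Walk, Walk, Walk): Side B can switch to Push (0 → 5). Not NE.
(Walk, Walk, Bluff): Side A gets 3, best alternative 0; Side B gets 8, best alternative 3; Mediator gets 9, best alternative 2. No profitable deviation — NE.
(Bluff, Push, Push): Side A can switch to Walk (5 → 7). Not NE.
(The remaining 5 profiles each have a profitable deviation by the same check.)

Pure NE: (Walk, Walk, Bluff)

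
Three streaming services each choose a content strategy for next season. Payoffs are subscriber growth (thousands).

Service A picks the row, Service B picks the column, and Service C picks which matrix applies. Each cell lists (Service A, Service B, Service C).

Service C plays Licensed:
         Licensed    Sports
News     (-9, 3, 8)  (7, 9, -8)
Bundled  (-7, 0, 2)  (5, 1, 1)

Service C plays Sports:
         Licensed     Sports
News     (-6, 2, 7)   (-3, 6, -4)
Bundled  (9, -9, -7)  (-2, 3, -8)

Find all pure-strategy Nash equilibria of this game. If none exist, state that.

Service A against (Licensed, Licensed): payoffs -9, -7 → best response Bundled.
Service A against (Licensed, Sports): payoffs -6, 9 → best response Bundled.
Service A against (Sports, Licensed): payoffs 7, 5 → best response News.
Service A against (Sports, Sports): payoffs -3, -2 → best response Bundled.
Service B against (News, Licensed): payoffs 3, 9 → best response Sports.
Service B against (News, Sports): payoffs 2, 6 → best response Sports.
Service B against (Bundled, Licensed): payoffs 0, 1 → best response Sports.
Service B against (Bundled, Sports): payoffs -9, 3 → best response Sports.
Service C against (News, Licensed): payoffs 8, 7 → best response Licensed.
Service C against (News, Sports): payoffs -8, -4 → best response Sports.
Service C against (Bundled, Licensed): payoffs 2, -7 → best response Licensed.
Service C against (Bundled, Sports): payoffs 1, -8 → best response Licensed.
No profile is a mutual best response for all players.

none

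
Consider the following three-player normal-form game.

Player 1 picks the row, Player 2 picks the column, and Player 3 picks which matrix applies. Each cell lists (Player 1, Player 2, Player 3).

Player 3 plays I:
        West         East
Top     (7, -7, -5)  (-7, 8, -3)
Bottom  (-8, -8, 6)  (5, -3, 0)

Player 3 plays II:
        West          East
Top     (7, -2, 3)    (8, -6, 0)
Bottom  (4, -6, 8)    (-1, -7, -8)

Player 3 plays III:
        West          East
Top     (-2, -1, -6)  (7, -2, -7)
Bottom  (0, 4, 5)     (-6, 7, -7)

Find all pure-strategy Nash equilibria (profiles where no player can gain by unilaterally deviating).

(Top, West, II), (Bottom, East, I)

(Top, West, I): Player 2 can switch to East (-7 → 8). Not NE.
(Top, West, II): Player 1 gets 7, best alternative 4; Player 2 gets -2, best alternative -6; Player 3 gets 3, best alternative -5. No profitable deviation — NE.
(Top, West, III): Player 1 can switch to Bottom (-2 → 0). Not NE.
(Top, East, I): Player 1 can switch to Bottom (-7 → 5). Not NE.
(Top, East, II): Player 2 can switch to West (-6 → -2). Not NE.
(Top, East, III): Player 2 can switch to West (-2 → -1). Not NE.
(Bottom, West, I): Player 1 can switch to Top (-8 → 7). Not NE.
(Bottom, East, I): Player 1 gets 5, best alternative -7; Player 2 gets -3, best alternative -8; Player 3 gets 0, best alternative -7. No profitable deviation — NE.
(The remaining 4 profiles each have a profitable deviation by the same check.)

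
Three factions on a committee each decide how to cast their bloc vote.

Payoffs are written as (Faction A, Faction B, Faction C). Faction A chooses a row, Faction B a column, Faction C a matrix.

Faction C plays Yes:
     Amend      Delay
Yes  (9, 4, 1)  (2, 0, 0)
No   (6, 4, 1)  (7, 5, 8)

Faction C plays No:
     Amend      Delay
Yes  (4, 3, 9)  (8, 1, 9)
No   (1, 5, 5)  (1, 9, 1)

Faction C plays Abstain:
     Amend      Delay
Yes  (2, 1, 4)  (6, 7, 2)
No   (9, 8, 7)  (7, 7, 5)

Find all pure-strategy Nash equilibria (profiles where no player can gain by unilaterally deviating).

(Yes, Amend, Yes): Faction C can switch to No (1 → 9). Not NE.
(Yes, Amend, No): Faction A gets 4, best alternative 1; Faction B gets 3, best alternative 1; Faction C gets 9, best alternative 4. No profitable deviation — NE.
(Yes, Amend, Abstain): Faction A can switch to No (2 → 9). Not NE.
(Yes, Delay, Yes): Faction A can switch to No (2 → 7). Not NE.
(Yes, Delay, No): Faction B can switch to Amend (1 → 3). Not NE.
(Yes, Delay, Abstain): Faction A can switch to No (6 → 7). Not NE.
(No, Amend, Yes): Faction A can switch to Yes (6 → 9). Not NE.
(No, Amend, No): Faction A can switch to Yes (1 → 4). Not NE.
(No, Amend, Abstain): Faction A gets 9, best alternative 2; Faction B gets 8, best alternative 7; Faction C gets 7, best alternative 5. No profitable deviation — NE.
(No, Delay, Yes): Faction A gets 7, best alternative 2; Faction B gets 5, best alternative 4; Faction C gets 8, best alternative 5. No profitable deviation — NE.
(No, Delay, No): Faction A can switch to Yes (1 → 8). Not NE.
(No, Delay, Abstain): Faction B can switch to Amend (7 → 8). Not NE.

Pure-strategy Nash equilibria: (Yes, Amend, No); (No, Amend, Abstain); (No, Delay, Yes)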